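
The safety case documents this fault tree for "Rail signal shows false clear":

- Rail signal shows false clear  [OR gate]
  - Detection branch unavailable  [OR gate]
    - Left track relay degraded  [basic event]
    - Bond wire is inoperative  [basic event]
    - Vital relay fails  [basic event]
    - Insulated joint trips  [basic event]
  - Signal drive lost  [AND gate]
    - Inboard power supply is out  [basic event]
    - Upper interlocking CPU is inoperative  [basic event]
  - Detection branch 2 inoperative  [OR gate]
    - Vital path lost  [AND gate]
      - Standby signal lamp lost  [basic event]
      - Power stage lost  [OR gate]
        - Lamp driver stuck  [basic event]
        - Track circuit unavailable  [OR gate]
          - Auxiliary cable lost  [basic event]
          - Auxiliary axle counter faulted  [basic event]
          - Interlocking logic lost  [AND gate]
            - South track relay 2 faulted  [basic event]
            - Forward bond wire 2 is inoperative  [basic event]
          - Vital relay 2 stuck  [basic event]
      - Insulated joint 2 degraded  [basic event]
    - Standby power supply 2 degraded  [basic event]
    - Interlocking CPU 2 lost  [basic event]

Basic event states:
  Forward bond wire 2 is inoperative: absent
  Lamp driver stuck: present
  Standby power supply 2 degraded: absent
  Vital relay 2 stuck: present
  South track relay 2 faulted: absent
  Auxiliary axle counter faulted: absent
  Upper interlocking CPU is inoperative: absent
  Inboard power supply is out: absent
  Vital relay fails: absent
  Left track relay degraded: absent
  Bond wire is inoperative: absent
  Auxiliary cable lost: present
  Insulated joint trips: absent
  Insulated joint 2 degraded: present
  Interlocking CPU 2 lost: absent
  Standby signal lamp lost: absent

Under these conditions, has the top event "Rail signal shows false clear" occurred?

Detection branch unavailable [OR]: Left track relay degraded=not, Bond wire is inoperative=not, Vital relay fails=not, Insulated joint trips=not → no input occurs → does not occur.
Signal drive lost [AND]: Inboard power supply is out=not, Upper interlocking CPU is inoperative=not → not all inputs occur → does not occur.
Interlocking logic lost [AND]: South track relay 2 faulted=not, Forward bond wire 2 is inoperative=not → not all inputs occur → does not occur.
Track circuit unavailable [OR]: Auxiliary cable lost=occurs, Auxiliary axle counter faulted=not, Interlocking logic lost=not, Vital relay 2 stuck=occurs → at least one input occurs → occurs.
Power stage lost [OR]: Lamp driver stuck=occurs, Track circuit unavailable=occurs → at least one input occurs → occurs.
Vital path lost [AND]: Standby signal lamp lost=not, Power stage lost=occurs, Insulated joint 2 degraded=occurs → not all inputs occur → does not occur.
Detection branch 2 inoperative [OR]: Vital path lost=not, Standby power supply 2 degraded=not, Interlocking CPU 2 lost=not → no input occurs → does not occur.
Rail signal shows false clear [OR]: Detection branch unavailable=not, Signal drive lost=not, Detection branch 2 inoperative=not → no input occurs → does not occur.

No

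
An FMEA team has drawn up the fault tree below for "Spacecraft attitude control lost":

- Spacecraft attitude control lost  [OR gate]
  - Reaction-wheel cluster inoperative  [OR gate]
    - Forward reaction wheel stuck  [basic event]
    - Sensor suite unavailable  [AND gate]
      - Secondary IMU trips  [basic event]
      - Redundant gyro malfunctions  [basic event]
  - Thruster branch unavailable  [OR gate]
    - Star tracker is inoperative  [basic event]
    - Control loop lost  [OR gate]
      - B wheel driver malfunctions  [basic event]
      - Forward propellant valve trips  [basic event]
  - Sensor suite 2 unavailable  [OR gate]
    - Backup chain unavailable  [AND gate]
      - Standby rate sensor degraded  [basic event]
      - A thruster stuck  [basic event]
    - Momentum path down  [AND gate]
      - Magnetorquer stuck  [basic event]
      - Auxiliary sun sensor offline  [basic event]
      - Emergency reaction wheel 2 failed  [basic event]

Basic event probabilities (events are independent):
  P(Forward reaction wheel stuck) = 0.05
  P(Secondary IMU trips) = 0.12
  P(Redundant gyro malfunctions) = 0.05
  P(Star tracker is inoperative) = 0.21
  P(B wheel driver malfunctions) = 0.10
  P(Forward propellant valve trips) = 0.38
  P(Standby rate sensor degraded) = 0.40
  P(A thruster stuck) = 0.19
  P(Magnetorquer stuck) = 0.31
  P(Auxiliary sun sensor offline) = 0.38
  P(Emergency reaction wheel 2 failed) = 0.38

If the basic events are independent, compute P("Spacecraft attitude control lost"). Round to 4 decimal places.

P(Sensor suite unavailable) [AND] = 0.12 × 0.05 = 0.006000
P(Reaction-wheel cluster inoperative) [OR] = 1 − (1−0.05) × (1−0.006000) = 0.055700
P(Control loop lost) [OR] = 1 − (1−0.10) × (1−0.38) = 0.442000
P(Thruster branch unavailable) [OR] = 1 − (1−0.21) × (1−0.442000) = 0.559180
P(Backup chain unavailable) [AND] = 0.40 × 0.19 = 0.076000
P(Momentum path down) [AND] = 0.31 × 0.38 × 0.38 = 0.044764
P(Sensor suite 2 unavailable) [OR] = 1 − (1−0.076000) × (1−0.044764) = 0.117362
P(Spacecraft attitude control lost) [OR] = 1 − (1−0.055700) × (1−0.559180) × (1−0.117362) = 0.632588
Rounded to 4 decimal places: P(Spacecraft attitude control lost) ≈ 0.6326.

0.6326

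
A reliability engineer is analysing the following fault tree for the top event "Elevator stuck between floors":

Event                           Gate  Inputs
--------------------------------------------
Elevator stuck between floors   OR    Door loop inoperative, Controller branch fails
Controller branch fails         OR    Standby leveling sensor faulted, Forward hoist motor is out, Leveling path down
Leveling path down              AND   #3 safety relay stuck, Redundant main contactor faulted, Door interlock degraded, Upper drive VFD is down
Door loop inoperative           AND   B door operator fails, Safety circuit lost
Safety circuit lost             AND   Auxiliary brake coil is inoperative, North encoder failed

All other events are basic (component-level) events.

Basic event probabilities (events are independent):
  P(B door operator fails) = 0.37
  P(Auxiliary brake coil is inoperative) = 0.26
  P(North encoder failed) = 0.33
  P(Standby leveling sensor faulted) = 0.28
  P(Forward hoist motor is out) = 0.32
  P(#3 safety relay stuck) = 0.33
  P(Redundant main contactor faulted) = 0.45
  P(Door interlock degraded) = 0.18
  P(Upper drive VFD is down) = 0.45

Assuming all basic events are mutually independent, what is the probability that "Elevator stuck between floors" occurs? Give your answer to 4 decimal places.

P(Safety circuit lost) [AND] = 0.26 × 0.33 = 0.085800
P(Door loop inoperative) [AND] = 0.37 × 0.085800 = 0.031746
P(Leveling path down) [AND] = 0.33 × 0.45 × 0.18 × 0.45 = 0.012029
P(Controller branch fails) [OR] = 1 − (1−0.28) × (1−0.32) × (1−0.012029) = 0.516289
P(Elevator stuck between floors) [OR] = 1 − (1−0.031746) × (1−0.516289) = 0.531645
Rounded to 4 decimal places: P(Elevator stuck between floors) ≈ 0.5316.

0.5316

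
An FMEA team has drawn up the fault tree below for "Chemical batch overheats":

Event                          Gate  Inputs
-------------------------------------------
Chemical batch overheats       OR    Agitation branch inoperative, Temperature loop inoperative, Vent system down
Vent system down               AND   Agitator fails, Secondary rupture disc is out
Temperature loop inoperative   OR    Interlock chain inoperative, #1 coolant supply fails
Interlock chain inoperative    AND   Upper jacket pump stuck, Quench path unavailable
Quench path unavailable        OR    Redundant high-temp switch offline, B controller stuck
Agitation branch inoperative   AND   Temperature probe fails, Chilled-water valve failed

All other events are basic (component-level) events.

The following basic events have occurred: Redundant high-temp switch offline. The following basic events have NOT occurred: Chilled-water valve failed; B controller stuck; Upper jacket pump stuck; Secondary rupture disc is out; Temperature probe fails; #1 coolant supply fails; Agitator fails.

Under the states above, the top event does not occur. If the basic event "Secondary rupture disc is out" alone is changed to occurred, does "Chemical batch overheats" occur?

No

Counterfactual: set "Secondary rupture disc is out" to occurred.
Agitation branch inoperative [AND]: Temperature probe fails=not, Chilled-water valve failed=not → not all inputs occur → does not occur.
Quench path unavailable [OR]: Redundant high-temp switch offline=occurs, B controller stuck=not → at least one input occurs → occurs.
Interlock chain inoperative [AND]: Upper jacket pump stuck=not, Quench path unavailable=occurs → not all inputs occur → does not occur.
Temperature loop inoperative [OR]: Interlock chain inoperative=not, #1 coolant supply fails=not → no input occurs → does not occur.
Vent system down [AND]: Agitator fails=not, Secondary rupture disc is out=occurs → not all inputs occur → does not occur.
Chemical batch overheats [OR]: Agitation branch inoperative=not, Temperature loop inoperative=not, Vent system down=not → no input occurs → does not occur.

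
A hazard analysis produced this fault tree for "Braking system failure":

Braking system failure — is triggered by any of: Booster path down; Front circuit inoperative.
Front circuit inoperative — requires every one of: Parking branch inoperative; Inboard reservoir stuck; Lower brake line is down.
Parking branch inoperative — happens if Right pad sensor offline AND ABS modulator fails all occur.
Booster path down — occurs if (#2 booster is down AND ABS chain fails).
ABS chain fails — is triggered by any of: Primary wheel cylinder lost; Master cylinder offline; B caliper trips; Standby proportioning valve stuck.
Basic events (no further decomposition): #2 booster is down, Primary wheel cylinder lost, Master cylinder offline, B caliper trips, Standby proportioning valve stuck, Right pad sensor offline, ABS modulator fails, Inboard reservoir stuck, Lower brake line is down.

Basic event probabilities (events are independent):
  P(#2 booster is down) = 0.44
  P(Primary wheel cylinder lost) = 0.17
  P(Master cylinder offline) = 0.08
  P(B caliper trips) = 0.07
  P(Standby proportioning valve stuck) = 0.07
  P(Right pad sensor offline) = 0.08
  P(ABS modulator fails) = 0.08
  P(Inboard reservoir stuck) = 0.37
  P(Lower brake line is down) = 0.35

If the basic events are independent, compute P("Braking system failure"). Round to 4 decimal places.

0.1501

P(ABS chain fails) [OR] = 1 − (1−0.17) × (1−0.08) × (1−0.07) × (1−0.07) = 0.339562
P(Booster path down) [AND] = 0.44 × 0.339562 = 0.149407
P(Parking branch inoperative) [AND] = 0.08 × 0.08 = 0.006400
P(Front circuit inoperative) [AND] = 0.006400 × 0.37 × 0.35 = 0.000829
P(Braking system failure) [OR] = 1 − (1−0.149407) × (1−0.000829) = 0.150112
Rounded to 4 decimal places: P(Braking system failure) ≈ 0.1501.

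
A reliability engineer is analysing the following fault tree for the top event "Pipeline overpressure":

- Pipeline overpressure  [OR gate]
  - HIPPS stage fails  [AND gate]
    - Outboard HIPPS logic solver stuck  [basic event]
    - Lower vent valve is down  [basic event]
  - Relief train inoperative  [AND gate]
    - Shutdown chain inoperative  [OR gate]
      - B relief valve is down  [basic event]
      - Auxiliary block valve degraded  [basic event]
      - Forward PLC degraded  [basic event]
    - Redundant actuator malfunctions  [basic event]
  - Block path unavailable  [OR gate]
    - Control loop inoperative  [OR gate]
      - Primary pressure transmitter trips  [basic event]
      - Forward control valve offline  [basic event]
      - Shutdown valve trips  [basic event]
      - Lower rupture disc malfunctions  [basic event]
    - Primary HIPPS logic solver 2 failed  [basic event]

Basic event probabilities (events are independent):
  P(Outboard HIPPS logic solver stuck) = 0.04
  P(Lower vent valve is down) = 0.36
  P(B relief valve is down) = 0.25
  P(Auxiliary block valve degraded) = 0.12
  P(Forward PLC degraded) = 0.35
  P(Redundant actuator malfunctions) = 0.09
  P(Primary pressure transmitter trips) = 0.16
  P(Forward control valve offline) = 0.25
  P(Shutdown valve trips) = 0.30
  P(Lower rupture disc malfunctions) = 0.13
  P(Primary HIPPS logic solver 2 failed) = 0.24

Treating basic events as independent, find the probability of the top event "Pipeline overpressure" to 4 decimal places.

0.7274

P(HIPPS stage fails) [AND] = 0.04 × 0.36 = 0.014400
P(Shutdown chain inoperative) [OR] = 1 − (1−0.25) × (1−0.12) × (1−0.35) = 0.571000
P(Relief train inoperative) [AND] = 0.571000 × 0.09 = 0.051390
P(Control loop inoperative) [OR] = 1 − (1−0.16) × (1−0.25) × (1−0.30) × (1−0.13) = 0.616330
P(Block path unavailable) [OR] = 1 − (1−0.616330) × (1−0.24) = 0.708411
P(Pipeline overpressure) [OR] = 1 − (1−0.014400) × (1−0.051390) × (1−0.708411) = 0.727379
Rounded to 4 decimal places: P(Pipeline overpressure) ≈ 0.7274.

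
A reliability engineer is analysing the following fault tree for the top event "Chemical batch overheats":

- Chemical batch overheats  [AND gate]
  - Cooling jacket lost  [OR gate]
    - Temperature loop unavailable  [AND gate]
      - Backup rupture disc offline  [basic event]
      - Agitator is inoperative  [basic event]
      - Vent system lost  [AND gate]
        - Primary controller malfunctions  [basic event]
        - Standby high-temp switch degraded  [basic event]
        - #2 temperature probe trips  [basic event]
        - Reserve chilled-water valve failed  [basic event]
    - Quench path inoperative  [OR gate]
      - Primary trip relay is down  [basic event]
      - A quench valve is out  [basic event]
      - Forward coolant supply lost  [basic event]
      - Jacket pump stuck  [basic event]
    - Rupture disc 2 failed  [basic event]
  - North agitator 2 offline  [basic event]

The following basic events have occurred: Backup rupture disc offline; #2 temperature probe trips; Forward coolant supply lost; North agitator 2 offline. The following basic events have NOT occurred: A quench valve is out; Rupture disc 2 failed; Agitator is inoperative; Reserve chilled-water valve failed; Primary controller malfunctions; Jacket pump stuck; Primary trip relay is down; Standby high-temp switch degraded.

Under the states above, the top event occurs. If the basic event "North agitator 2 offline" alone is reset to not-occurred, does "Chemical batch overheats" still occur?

No

Counterfactual: set "North agitator 2 offline" to not occurred.
Vent system lost [AND]: Primary controller malfunctions=not, Standby high-temp switch degraded=not, #2 temperature probe trips=occurs, Reserve chilled-water valve failed=not → not all inputs occur → does not occur.
Temperature loop unavailable [AND]: Backup rupture disc offline=occurs, Agitator is inoperative=not, Vent system lost=not → not all inputs occur → does not occur.
Quench path inoperative [OR]: Primary trip relay is down=not, A quench valve is out=not, Forward coolant supply lost=occurs, Jacket pump stuck=not → at least one input occurs → occurs.
Cooling jacket lost [OR]: Temperature loop unavailable=not, Quench path inoperative=occurs, Rupture disc 2 failed=not → at least one input occurs → occurs.
Chemical batch overheats [AND]: Cooling jacket lost=occurs, North agitator 2 offline=not → not all inputs occur → does not occur.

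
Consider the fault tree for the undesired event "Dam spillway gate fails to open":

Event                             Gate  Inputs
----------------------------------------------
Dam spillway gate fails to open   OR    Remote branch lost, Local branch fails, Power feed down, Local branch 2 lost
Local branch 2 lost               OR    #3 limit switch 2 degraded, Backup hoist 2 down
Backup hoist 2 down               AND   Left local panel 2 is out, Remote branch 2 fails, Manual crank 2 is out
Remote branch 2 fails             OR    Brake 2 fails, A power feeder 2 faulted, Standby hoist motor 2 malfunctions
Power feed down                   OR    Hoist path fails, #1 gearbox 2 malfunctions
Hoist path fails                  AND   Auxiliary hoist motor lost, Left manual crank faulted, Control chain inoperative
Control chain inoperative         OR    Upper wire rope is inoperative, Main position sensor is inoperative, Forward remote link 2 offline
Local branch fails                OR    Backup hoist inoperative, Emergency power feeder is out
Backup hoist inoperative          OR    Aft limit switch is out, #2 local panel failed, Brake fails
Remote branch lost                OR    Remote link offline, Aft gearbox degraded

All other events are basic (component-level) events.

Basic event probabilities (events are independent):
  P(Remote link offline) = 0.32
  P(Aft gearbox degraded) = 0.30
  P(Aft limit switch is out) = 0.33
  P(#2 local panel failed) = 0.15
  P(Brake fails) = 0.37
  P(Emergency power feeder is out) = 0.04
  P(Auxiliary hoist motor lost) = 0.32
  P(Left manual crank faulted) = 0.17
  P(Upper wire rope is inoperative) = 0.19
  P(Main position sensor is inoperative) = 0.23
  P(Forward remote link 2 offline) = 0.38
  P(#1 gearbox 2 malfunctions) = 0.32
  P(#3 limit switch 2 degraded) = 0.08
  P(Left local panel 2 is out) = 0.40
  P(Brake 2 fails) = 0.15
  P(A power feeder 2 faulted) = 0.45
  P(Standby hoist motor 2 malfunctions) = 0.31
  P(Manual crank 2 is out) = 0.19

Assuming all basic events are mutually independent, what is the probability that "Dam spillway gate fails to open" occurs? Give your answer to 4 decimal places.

0.9060

P(Remote branch lost) [OR] = 1 − (1−0.32) × (1−0.30) = 0.524000
P(Backup hoist inoperative) [OR] = 1 − (1−0.33) × (1−0.15) × (1−0.37) = 0.641215
P(Local branch fails) [OR] = 1 − (1−0.641215) × (1−0.04) = 0.655566
P(Control chain inoperative) [OR] = 1 − (1−0.19) × (1−0.23) × (1−0.38) = 0.613306
P(Hoist path fails) [AND] = 0.32 × 0.17 × 0.613306 = 0.033364
P(Power feed down) [OR] = 1 − (1−0.033364) × (1−0.32) = 0.342688
P(Remote branch 2 fails) [OR] = 1 − (1−0.15) × (1−0.45) × (1−0.31) = 0.677425
P(Backup hoist 2 down) [AND] = 0.40 × 0.677425 × 0.19 = 0.051484
P(Local branch 2 lost) [OR] = 1 − (1−0.08) × (1−0.051484) = 0.127365
P(Dam spillway gate fails to open) [OR] = 1 − (1−0.524000) × (1−0.655566) × (1−0.342688) × (1−0.127365) = 0.905959
Rounded to 4 decimal places: P(Dam spillway gate fails to open) ≈ 0.9060.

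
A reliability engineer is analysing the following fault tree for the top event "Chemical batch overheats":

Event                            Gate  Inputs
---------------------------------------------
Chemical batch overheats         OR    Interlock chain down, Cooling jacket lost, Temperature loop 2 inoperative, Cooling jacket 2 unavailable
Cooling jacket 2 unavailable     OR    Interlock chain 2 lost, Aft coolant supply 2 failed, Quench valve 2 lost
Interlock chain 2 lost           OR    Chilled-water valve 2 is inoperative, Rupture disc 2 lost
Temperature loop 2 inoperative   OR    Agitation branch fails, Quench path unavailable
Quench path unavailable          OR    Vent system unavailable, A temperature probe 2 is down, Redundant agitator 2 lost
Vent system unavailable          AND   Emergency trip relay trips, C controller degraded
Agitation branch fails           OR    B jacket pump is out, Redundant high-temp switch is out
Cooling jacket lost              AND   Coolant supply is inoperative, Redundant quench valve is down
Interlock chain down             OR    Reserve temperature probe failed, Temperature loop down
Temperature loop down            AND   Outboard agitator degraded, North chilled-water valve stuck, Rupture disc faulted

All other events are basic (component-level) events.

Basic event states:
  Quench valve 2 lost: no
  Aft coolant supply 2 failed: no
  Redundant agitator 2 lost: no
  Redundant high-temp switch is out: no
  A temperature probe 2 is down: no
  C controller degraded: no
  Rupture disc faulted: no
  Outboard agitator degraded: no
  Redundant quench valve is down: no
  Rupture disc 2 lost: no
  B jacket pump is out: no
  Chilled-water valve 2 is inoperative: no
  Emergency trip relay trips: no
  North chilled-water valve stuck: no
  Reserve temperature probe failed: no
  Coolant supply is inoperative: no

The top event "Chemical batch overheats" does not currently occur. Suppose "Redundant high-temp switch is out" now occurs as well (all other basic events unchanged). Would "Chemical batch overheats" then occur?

Yes

Counterfactual: set "Redundant high-temp switch is out" to occurred.
Temperature loop down [AND]: Outboard agitator degraded=not, North chilled-water valve stuck=not, Rupture disc faulted=not → not all inputs occur → does not occur.
Interlock chain down [OR]: Reserve temperature probe failed=not, Temperature loop down=not → no input occurs → does not occur.
Cooling jacket lost [AND]: Coolant supply is inoperative=not, Redundant quench valve is down=not → not all inputs occur → does not occur.
Agitation branch fails [OR]: B jacket pump is out=not, Redundant high-temp switch is out=occurs → at least one input occurs → occurs.
Vent system unavailable [AND]: Emergency trip relay trips=not, C controller degraded=not → not all inputs occur → does not occur.
Quench path unavailable [OR]: Vent system unavailable=not, A temperature probe 2 is down=not, Redundant agitator 2 lost=not → no input occurs → does not occur.
Temperature loop 2 inoperative [OR]: Agitation branch fails=occurs, Quench path unavailable=not → at least one input occurs → occurs.
Interlock chain 2 lost [OR]: Chilled-water valve 2 is inoperative=not, Rupture disc 2 lost=not → no input occurs → does not occur.
Cooling jacket 2 unavailable [OR]: Interlock chain 2 lost=not, Aft coolant supply 2 failed=not, Quench valve 2 lost=not → no input occurs → does not occur.
Chemical batch overheats [OR]: Interlock chain down=not, Cooling jacket lost=not, Temperature loop 2 inoperative=occurs, Cooling jacket 2 unavailable=not → at least one input occurs → occurs.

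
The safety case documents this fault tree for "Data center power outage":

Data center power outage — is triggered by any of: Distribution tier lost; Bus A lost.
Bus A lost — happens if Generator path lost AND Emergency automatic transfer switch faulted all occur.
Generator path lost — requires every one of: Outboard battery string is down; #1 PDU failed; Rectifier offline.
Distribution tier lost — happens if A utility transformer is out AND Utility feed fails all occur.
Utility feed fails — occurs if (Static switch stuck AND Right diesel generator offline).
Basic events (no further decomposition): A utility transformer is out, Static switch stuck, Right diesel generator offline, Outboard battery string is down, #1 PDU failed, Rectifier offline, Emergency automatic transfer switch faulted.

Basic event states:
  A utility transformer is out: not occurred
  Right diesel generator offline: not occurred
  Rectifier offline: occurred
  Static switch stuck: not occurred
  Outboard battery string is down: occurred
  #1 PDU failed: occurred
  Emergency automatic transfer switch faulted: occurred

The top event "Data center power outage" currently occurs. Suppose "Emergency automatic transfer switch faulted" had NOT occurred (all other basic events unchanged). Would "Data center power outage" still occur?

No

Counterfactual: set "Emergency automatic transfer switch faulted" to not occurred.
Utility feed fails [AND]: Static switch stuck=not, Right diesel generator offline=not → not all inputs occur → does not occur.
Distribution tier lost [AND]: A utility transformer is out=not, Utility feed fails=not → not all inputs occur → does not occur.
Generator path lost [AND]: Outboard battery string is down=occurs, #1 PDU failed=occurs, Rectifier offline=occurs → all inputs occur → occurs.
Bus A lost [AND]: Generator path lost=occurs, Emergency automatic transfer switch faulted=not → not all inputs occur → does not occur.
Data center power outage [OR]: Distribution tier lost=not, Bus A lost=not → no input occurs → does not occur.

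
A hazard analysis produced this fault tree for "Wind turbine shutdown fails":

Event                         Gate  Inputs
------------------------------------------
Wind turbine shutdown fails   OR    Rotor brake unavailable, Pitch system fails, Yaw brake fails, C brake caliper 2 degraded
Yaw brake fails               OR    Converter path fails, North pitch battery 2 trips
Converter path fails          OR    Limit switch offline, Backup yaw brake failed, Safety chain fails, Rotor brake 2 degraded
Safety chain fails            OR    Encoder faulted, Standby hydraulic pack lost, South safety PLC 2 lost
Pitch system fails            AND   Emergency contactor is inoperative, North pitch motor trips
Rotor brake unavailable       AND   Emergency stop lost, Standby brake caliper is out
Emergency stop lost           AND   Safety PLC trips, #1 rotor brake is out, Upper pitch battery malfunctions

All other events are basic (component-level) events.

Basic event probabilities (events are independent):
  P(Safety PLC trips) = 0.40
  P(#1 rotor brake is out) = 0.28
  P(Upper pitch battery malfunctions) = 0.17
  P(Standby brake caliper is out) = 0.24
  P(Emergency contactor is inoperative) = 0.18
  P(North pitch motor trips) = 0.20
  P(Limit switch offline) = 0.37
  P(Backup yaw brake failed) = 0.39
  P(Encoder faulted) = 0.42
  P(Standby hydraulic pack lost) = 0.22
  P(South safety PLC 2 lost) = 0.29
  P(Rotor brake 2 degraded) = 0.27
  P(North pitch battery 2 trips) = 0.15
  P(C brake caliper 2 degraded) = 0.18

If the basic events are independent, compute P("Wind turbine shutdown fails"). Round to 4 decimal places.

P(Emergency stop lost) [AND] = 0.40 × 0.28 × 0.17 = 0.019040
P(Rotor brake unavailable) [AND] = 0.019040 × 0.24 = 0.004570
P(Pitch system fails) [AND] = 0.18 × 0.20 = 0.036000
P(Safety chain fails) [OR] = 1 − (1−0.42) × (1−0.22) × (1−0.29) = 0.678796
P(Converter path fails) [OR] = 1 − (1−0.37) × (1−0.39) × (1−0.678796) × (1−0.27) = 0.909890
P(Yaw brake fails) [OR] = 1 − (1−0.909890) × (1−0.15) = 0.923407
P(Wind turbine shutdown fails) [OR] = 1 − (1−0.004570) × (1−0.036000) × (1−0.923407) × (1−0.18) = 0.939731
Rounded to 4 decimal places: P(Wind turbine shutdown fails) ≈ 0.9397.

0.9397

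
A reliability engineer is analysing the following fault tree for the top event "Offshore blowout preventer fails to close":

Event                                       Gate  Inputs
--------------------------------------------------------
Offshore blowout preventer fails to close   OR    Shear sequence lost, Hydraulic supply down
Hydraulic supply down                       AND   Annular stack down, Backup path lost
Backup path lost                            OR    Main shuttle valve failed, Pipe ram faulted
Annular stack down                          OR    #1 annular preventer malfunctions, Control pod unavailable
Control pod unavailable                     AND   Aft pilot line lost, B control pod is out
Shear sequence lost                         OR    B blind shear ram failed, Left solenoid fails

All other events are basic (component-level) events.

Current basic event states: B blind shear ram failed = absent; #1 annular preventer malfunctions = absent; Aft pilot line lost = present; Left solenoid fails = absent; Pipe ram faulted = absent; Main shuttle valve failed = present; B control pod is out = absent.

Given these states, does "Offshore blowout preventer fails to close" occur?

No

Shear sequence lost [OR]: B blind shear ram failed=not, Left solenoid fails=not → no input occurs → does not occur.
Control pod unavailable [AND]: Aft pilot line lost=occurs, B control pod is out=not → not all inputs occur → does not occur.
Annular stack down [OR]: #1 annular preventer malfunctions=not, Control pod unavailable=not → no input occurs → does not occur.
Backup path lost [OR]: Main shuttle valve failed=occurs, Pipe ram faulted=not → at least one input occurs → occurs.
Hydraulic supply down [AND]: Annular stack down=not, Backup path lost=occurs → not all inputs occur → does not occur.
Offshore blowout preventer fails to close [OR]: Shear sequence lost=not, Hydraulic supply down=not → no input occurs → does not occur.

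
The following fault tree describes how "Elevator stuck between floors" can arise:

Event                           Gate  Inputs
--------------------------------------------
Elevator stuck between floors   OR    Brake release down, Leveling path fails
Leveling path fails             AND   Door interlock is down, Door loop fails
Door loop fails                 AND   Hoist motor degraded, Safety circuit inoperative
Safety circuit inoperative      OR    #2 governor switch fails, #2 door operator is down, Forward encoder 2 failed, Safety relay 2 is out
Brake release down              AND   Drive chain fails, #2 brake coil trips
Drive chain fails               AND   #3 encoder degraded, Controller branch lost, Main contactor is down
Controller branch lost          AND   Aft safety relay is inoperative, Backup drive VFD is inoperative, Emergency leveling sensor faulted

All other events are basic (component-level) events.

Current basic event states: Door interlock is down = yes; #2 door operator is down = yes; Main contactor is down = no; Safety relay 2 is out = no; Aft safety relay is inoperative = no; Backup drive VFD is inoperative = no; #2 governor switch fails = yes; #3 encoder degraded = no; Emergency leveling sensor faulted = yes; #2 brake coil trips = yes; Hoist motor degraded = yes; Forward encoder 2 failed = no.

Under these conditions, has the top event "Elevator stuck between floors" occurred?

Yes

Controller branch lost [AND]: Aft safety relay is inoperative=not, Backup drive VFD is inoperative=not, Emergency leveling sensor faulted=occurs → not all inputs occur → does not occur.
Drive chain fails [AND]: #3 encoder degraded=not, Controller branch lost=not, Main contactor is down=not → not all inputs occur → does not occur.
Brake release down [AND]: Drive chain fails=not, #2 brake coil trips=occurs → not all inputs occur → does not occur.
Safety circuit inoperative [OR]: #2 governor switch fails=occurs, #2 door operator is down=occurs, Forward encoder 2 failed=not, Safety relay 2 is out=not → at least one input occurs → occurs.
Door loop fails [AND]: Hoist motor degraded=occurs, Safety circuit inoperative=occurs → all inputs occur → occurs.
Leveling path fails [AND]: Door interlock is down=occurs, Door loop fails=occurs → all inputs occur → occurs.
Elevator stuck between floors [OR]: Brake release down=not, Leveling path fails=occurs → at least one input occurs → occurs.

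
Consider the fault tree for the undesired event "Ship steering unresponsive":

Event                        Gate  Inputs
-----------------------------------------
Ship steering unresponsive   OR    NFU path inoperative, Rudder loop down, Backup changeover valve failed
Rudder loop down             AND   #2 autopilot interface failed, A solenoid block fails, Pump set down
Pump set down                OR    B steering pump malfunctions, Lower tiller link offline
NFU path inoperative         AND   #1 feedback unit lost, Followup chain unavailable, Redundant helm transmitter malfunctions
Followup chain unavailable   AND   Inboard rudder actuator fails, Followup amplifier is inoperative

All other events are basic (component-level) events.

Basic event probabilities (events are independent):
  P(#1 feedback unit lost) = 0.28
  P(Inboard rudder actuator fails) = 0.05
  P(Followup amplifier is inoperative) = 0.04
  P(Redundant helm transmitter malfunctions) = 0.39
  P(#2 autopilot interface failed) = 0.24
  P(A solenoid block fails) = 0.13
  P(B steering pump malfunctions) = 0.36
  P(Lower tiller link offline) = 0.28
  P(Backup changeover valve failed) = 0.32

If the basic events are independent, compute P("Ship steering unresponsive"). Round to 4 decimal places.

0.3316

P(Followup chain unavailable) [AND] = 0.05 × 0.04 = 0.002000
P(NFU path inoperative) [AND] = 0.28 × 0.002000 × 0.39 = 0.000218
P(Pump set down) [OR] = 1 − (1−0.36) × (1−0.28) = 0.539200
P(Rudder loop down) [AND] = 0.24 × 0.13 × 0.539200 = 0.016823
P(Ship steering unresponsive) [OR] = 1 − (1−0.000218) × (1−0.016823) × (1−0.32) = 0.331585
Rounded to 4 decimal places: P(Ship steering unresponsive) ≈ 0.3316.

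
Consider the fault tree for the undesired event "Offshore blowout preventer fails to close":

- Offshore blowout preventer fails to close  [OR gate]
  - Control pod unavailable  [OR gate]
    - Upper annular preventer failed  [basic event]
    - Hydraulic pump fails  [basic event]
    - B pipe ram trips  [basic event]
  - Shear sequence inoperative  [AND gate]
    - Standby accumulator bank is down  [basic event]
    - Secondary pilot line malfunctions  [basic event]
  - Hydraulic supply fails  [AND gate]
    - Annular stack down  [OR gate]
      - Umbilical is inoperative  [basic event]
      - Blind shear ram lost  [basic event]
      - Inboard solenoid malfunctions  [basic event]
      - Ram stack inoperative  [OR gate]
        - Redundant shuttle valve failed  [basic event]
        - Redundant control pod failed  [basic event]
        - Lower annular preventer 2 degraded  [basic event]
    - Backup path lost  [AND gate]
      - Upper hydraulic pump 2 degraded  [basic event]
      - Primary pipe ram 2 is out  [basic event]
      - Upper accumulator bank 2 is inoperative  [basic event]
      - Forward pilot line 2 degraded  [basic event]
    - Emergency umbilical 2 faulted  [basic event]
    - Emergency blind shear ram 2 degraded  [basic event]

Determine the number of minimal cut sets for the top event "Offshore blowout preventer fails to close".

Control pod unavailable [OR]: union of children's cut sets → 3 cut set(s).
Shear sequence inoperative [AND]: one cut set from each child combined → 1 × 1 = 1 cut set(s).
Ram stack inoperative [OR]: union of children's cut sets → 3 cut set(s).
Annular stack down [OR]: union of children's cut sets → 6 cut set(s).
Backup path lost [AND]: one cut set from each child combined → 1 × 1 × 1 × 1 = 1 cut set(s).
Hydraulic supply fails [AND]: one cut set from each child combined → 6 × 1 × 1 × 1 = 6 cut set(s).
Offshore blowout preventer fails to close [OR]: union of children's cut sets → 10 cut set(s).
Minimal cut sets: {Upper annular preventer failed}; {Hydraulic pump fails}; {B pipe ram trips}; {Secondary pilot line malfunctions, Standby accumulator bank is down}; {Emergency blind shear ram 2 degraded, Emergency umbilical 2 faulted, Forward pilot line 2 degraded, Primary pipe ram 2 is out, Umbilical is inoperative, Upper accumulator bank 2 is inoperative, Upper hydraulic pump 2 degraded}; {Blind shear ram lost, Emergency blind shear ram 2 degraded, Emergency umbilical 2 faulted, Forward pilot line 2 degraded, Primary pipe ram 2 is out, Upper accumulator bank 2 is inoperative, Upper hydraulic pump 2 degraded}; {Emergency blind shear ram 2 degraded, Emergency umbilical 2 faulted, Forward pilot line 2 degraded, Inboard solenoid malfunctions, Primary pipe ram 2 is out, Upper accumulator bank 2 is inoperative, Upper hydraulic pump 2 degraded}; {Emergency blind shear ram 2 degraded, Emergency umbilical 2 faulted, Forward pilot line 2 degraded, Primary pipe ram 2 is out, Redundant shuttle valve failed, Upper accumulator bank 2 is inoperative, Upper hydraulic pump 2 degraded}; {Emergency blind shear ram 2 degraded, Emergency umbilical 2 faulted, Forward pilot line 2 degraded, Primary pipe ram 2 is out, Redundant control pod failed, Upper accumulator bank 2 is inoperative, Upper hydraulic pump 2 degraded}; {Emergency blind shear ram 2 degraded, Emergency umbilical 2 faulted, Forward pilot line 2 degraded, Lower annular preventer 2 degraded, Primary pipe ram 2 is out, Upper accumulator bank 2 is inoperative, Upper hydraulic pump 2 degraded}.

10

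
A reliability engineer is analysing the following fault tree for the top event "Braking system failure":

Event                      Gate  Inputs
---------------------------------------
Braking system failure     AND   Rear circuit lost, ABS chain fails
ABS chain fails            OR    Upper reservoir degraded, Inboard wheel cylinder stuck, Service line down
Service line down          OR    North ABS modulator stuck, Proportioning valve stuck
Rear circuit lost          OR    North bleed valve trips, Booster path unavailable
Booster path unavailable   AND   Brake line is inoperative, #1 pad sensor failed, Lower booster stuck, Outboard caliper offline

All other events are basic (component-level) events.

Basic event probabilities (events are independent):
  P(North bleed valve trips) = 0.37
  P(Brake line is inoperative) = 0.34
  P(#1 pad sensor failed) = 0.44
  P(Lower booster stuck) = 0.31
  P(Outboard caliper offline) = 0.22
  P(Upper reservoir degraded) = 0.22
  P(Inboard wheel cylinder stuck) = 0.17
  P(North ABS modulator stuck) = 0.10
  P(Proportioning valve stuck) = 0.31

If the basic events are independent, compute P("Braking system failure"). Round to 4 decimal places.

0.2251

P(Booster path unavailable) [AND] = 0.34 × 0.44 × 0.31 × 0.22 = 0.010203
P(Rear circuit lost) [OR] = 1 − (1−0.37) × (1−0.010203) = 0.376428
P(Service line down) [OR] = 1 − (1−0.10) × (1−0.31) = 0.379000
P(ABS chain fails) [OR] = 1 − (1−0.22) × (1−0.17) × (1−0.379000) = 0.597965
P(Braking system failure) [AND] = 0.376428 × 0.597965 = 0.225091
Rounded to 4 decimal places: P(Braking system failure) ≈ 0.2251.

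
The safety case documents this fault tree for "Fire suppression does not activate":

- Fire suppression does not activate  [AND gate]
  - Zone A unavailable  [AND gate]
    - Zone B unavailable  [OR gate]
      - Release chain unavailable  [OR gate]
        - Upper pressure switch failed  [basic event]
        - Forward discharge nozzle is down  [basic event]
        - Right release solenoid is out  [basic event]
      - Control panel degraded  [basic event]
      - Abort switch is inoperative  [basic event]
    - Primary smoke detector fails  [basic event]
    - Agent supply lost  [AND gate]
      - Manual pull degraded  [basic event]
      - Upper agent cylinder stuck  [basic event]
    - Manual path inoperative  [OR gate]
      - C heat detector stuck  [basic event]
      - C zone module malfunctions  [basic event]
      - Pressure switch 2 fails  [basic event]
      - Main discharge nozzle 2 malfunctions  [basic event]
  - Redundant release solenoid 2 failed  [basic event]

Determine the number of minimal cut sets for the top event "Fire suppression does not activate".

Release chain unavailable [OR]: union of children's cut sets → 3 cut set(s).
Zone B unavailable [OR]: union of children's cut sets → 5 cut set(s).
Agent supply lost [AND]: one cut set from each child combined → 1 × 1 = 1 cut set(s).
Manual path inoperative [OR]: union of children's cut sets → 4 cut set(s).
Zone A unavailable [AND]: one cut set from each child combined → 5 × 1 × 1 × 4 = 20 cut set(s).
Fire suppression does not activate [AND]: one cut set from each child combined → 20 × 1 = 20 cut set(s).

20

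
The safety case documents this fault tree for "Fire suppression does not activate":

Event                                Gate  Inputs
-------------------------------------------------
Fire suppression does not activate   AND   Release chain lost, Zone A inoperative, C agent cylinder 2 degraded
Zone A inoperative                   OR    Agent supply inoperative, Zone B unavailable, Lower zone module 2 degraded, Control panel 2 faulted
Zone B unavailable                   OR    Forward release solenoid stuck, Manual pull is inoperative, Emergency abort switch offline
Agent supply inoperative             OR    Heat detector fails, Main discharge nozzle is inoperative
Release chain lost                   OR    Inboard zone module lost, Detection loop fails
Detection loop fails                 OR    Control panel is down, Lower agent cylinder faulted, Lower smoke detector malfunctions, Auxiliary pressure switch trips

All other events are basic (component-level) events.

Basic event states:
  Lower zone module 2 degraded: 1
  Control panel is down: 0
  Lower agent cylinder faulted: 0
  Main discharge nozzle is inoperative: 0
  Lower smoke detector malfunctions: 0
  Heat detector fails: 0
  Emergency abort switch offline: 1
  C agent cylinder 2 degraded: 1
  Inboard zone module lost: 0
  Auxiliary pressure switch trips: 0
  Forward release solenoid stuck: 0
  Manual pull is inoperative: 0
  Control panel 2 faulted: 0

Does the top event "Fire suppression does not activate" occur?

Detection loop fails [OR]: Control panel is down=not, Lower agent cylinder faulted=not, Lower smoke detector malfunctions=not, Auxiliary pressure switch trips=not → no input occurs → does not occur.
Release chain lost [OR]: Inboard zone module lost=not, Detection loop fails=not → no input occurs → does not occur.
Agent supply inoperative [OR]: Heat detector fails=not, Main discharge nozzle is inoperative=not → no input occurs → does not occur.
Zone B unavailable [OR]: Forward release solenoid stuck=not, Manual pull is inoperative=not, Emergency abort switch offline=occurs → at least one input occurs → occurs.
Zone A inoperative [OR]: Agent supply inoperative=not, Zone B unavailable=occurs, Lower zone module 2 degraded=occurs, Control panel 2 faulted=not → at least one input occurs → occurs.
Fire suppression does not activate [AND]: Release chain lost=not, Zone A inoperative=occurs, C agent cylinder 2 degraded=occurs → not all inputs occur → does not occur.

No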